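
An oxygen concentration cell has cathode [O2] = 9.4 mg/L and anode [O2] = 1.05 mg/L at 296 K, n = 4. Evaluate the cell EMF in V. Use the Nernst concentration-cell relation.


Apply the Nernst concentration-cell relation: E = (RT/nF)*ln(C_cathode/C_anode)
RT/nF = 8.314*296/(4*96485) = 0.00637649 V
ln(9.4/1.05) = 2.19192
E = 0.00637649 * 2.19192 = 0.01398 V

0.01398 V


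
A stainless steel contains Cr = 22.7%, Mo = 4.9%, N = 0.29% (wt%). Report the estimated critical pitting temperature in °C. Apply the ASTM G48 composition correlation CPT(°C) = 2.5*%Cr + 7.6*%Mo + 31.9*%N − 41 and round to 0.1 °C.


Apply the ASTM G48 empirical CPT estimate: CPT(°C) = 2.5*%Cr + 7.6*%Mo + 31.9*%N − 41
2.5*22.7 = 56.75; 7.6*4.9 = 37.24; 31.9*0.29 = 9.251
CPT = 56.75 + 37.24 + 9.251 − 41 = 62.241 °C
Rounded to 0.1 °C: CPT ≈ 62.2 °C

62.2 °C


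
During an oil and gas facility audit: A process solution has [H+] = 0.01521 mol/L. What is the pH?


pH = −log10[H+]
pH = −log10(0.01521) = 1.82

1.82


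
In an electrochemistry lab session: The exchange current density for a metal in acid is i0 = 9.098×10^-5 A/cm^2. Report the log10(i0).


i0 = 9.098×10^-5 A/cm^2
log10(i0) = -4.041

-4.041


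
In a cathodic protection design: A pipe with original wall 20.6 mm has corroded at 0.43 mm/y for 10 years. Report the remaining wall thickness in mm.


Remaining wall = original − CR × time
t = 20.6 − 0.43*10 = 20.6 − 4.3 = 16.3 mm

16.3 mm


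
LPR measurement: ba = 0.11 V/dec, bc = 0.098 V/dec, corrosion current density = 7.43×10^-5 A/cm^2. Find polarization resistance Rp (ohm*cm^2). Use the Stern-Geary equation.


Apply the Stern-Geary equation: Rp = ba*bc / (2.303*icorr*(ba+bc))
ba*bc = 0.11*0.098 = 0.01078
ba+bc = 0.208; 2.303*icorr*(ba+bc) = 2.303*7.43×10^-5*0.208 = 3.5591483×10^-5
Rp = 0.01078 / 3.5591483×10^-5 = 302.9 ohm*cm^2

302.9 ohm*cm^2


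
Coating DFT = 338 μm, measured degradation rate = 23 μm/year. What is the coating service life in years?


Service life = thickness / degradation rate
Life = 338 / 23 = 14.7 years

14.7 years


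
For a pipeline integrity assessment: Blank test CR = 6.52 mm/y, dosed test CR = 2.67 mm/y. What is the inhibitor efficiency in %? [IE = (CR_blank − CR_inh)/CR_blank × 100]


Apply the inhibitor-efficiency definition: IE = (CR_blank − CR_inh)/CR_blank × 100
IE = (6.52 − 2.67) / 6.52 × 100
IE = 3.85 / 6.52 × 100 = 59.0 %

59.0 %


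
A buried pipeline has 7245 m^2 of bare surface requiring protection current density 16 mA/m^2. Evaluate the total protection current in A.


I = area * current density, then convert mA → A (÷1000)
I = 7245 * 16 / 1000 = 115.92 A

115.92 A


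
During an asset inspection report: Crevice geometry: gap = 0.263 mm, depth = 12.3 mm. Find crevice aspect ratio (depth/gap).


Aspect ratio = depth / gap
Ratio = 12.3 / 0.263 = 46.8

46.8


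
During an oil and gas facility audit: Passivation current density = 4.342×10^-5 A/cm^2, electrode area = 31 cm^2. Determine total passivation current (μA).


I = i_pass * A, then convert A → μA (×10^6)
I = 4.342×10^-5 * 31 * 10^6 = 1346.02 μA

1346.02 μA


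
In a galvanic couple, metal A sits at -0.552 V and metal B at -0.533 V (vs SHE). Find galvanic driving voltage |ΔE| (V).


Driving voltage is the absolute potential difference.
|ΔE| = |-0.552 − (-0.533)| = 0.019 V

0.019 V


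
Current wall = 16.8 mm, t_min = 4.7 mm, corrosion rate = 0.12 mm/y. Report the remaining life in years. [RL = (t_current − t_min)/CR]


Apply the remaining-life relation: RL = (t_current − t_min) / CR
RL = (16.8 − 4.7) / 0.12 = 12.1 / 0.12 = 100.8 years

100.8 years


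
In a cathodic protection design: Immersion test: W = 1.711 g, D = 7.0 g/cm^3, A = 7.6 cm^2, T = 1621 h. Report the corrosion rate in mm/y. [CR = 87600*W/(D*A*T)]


Apply the mm/y weight-loss relation: CR = 87600 * W / (D * A * T)
Numerator: 87600 * 1.711 = 149883.6
Denominator: 7.0 * 7.6 * 1621 = 86237.2
CR = 149883.6 / 86237.2 = 1.73804 mm/y

1.73804 mm/y


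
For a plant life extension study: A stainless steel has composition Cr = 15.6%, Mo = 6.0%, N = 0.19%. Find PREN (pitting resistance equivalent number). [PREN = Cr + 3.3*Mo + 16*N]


Apply the PREN formula: PREN = Cr + 3.3*Mo + 16*N
PREN = 15.6 + 3.3*6.0 + 16*0.19
PREN = 15.6 + 19.8 + 3.04 = 38.44

38.44


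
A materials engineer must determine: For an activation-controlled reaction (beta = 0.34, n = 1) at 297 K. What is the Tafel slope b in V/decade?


Apply the Tafel slope relation: b = 2.303*R*T/(beta*n*F)
Numerator: 2.303 * 8.314 * 297 = 5686.7
Denominator: 0.34 * 1 * 96485 = 32804.9
b = 5686.7 / 32804.9 = 0.173 V/decade

0.173 V/decade


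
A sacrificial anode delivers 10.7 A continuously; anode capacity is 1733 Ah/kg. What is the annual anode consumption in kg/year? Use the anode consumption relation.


Annual consumption = current * hours per year / capacity
Rate = 10.7 * 8760 / 1733 = 54.1 kg/year

54.1 kg/year


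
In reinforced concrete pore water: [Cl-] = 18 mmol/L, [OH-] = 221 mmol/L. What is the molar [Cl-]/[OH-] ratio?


Threshold parameter = [Cl-] / [OH-] (molar basis; both in mmol/L, so units cancel)
Ratio = 18 / 221 = 0.08

0.08


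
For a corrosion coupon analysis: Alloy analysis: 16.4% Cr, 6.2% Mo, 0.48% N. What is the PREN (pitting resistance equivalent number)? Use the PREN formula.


Apply the PREN formula: PREN = Cr + 3.3*Mo + 16*N
PREN = 16.4 + 3.3*6.2 + 16*0.48
PREN = 16.4 + 20.46 + 7.68 = 44.54

44.54


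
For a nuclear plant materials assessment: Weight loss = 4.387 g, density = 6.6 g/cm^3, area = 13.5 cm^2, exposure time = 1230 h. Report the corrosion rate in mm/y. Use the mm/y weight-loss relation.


Apply the mm/y weight-loss relation: CR = 87600 * W / (D * A * T)
Numerator: 87600 * 4.387 = 384301.2
Denominator: 6.6 * 13.5 * 1230 = 109593.0
CR = 384301.2 / 109593.0 = 3.50662 mm/y

3.50662 mm/y


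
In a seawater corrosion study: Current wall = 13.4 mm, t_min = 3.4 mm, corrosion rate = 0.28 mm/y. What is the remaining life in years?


Apply the remaining-life relation: RL = (t_current − t_min) / CR
RL = (13.4 − 3.4) / 0.28 = 10.0 / 0.28 = 35.7 years

35.7 years


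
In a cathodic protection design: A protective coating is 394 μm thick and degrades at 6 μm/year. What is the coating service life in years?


Service life = thickness / degradation rate
Life = 394 / 6 = 65.7 years

65.7 years


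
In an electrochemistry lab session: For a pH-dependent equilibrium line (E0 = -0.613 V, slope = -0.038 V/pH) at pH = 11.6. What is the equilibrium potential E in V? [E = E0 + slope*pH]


Apply the Pourbaix line equation: E = E0 + slope*pH
E = -0.613 + (-0.038)*11.6 = -0.613 + (-0.4408) = -1.0538 V
Rounded to 4 decimal places: E = -1.0538 V

-1.0538 V


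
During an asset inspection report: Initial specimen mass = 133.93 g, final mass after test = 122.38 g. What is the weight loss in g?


Weight loss = initial − final
WL = 133.93 − 122.38 = 11.55 g

11.55 g


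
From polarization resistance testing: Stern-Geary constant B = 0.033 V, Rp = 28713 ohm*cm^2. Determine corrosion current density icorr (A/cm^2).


Apply the Stern-Geary relation: icorr = B / Rp
icorr = 0.033 / 28713 = 1.149×10^-6 A/cm^2

1.149×10^-6 A/cm^2


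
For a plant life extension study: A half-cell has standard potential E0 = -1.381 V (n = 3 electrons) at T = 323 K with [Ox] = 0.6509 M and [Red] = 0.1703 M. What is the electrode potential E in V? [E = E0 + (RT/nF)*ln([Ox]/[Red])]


Apply the Nernst equation: E = E0 + (RT/nF)*ln([Ox]/[Red])
Step 1: RT/nF = 8.314*323/(3*96485) = 0.00927751 V
Step 2: [Ox]/[Red] = 0.6509/0.1703 = 3.822079
Step 3: ln(3.822079) = 1.340795
Step 4: correction = 0.00927751 * 1.340795 = 0.012 V
E = -1.381 + 0.012 = -1.369 V

-1.369 V


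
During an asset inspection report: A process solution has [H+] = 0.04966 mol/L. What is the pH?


pH = −log10[H+]
pH = −log10(0.04966) = 1.3

1.3


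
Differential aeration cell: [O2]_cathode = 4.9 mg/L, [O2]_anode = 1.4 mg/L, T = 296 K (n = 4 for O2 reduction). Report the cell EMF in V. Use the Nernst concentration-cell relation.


Apply the Nernst concentration-cell relation: E = (RT/nF)*ln(C_cathode/C_anode)
RT/nF = 8.314*296/(4*96485) = 0.00637649 V
ln(4.9/1.4) = 1.25276
E = 0.00637649 * 1.25276 = 0.00799 V

0.00799 V


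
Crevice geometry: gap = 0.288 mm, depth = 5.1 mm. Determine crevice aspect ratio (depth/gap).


Aspect ratio = depth / gap
Ratio = 5.1 / 0.288 = 17.7

17.7


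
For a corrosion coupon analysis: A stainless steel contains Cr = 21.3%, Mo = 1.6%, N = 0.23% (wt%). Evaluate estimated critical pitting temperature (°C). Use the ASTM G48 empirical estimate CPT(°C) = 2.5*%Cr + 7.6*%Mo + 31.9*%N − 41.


Apply the ASTM G48 empirical CPT estimate: CPT(°C) = 2.5*%Cr + 7.6*%Mo + 31.9*%N − 41
2.5*21.3 = 53.25; 7.6*1.6 = 12.16; 31.9*0.23 = 7.337
CPT = 53.25 + 12.16 + 7.337 − 41 = 31.747 °C
Rounded to 0.1 °C: CPT ≈ 31.7 °C

31.7 °C


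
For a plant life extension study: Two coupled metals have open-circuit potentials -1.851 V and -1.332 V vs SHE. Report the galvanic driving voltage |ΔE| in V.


Driving voltage is the absolute potential difference.
|ΔE| = |-1.851 − (-1.332)| = 0.519 V

0.519 V


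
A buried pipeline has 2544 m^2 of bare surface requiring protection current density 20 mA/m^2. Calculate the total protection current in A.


I = area * current density, then convert mA → A (÷1000)
I = 2544 * 20 / 1000 = 50.88 A

50.88 A


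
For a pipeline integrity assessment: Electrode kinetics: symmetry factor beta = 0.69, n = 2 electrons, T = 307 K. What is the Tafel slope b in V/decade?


Apply the Tafel slope relation: b = 2.303*R*T/(beta*n*F)
Numerator: 2.303 * 8.314 * 307 = 5878.17
Denominator: 0.69 * 2 * 96485 = 133149.3
b = 5878.17 / 133149.3 = 0.044 V/decade

0.044 V/decade


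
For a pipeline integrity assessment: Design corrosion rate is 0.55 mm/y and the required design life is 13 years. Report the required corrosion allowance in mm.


Corrosion allowance = CR × design life
CA = 0.55 * 13 = 7.15 mm

7.15 mm


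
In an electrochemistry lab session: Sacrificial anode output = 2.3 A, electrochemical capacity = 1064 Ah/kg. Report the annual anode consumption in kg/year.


Annual consumption = current * hours per year / capacity
Rate = 2.3 * 8760 / 1064 = 18.9 kg/year

18.9 kg/year


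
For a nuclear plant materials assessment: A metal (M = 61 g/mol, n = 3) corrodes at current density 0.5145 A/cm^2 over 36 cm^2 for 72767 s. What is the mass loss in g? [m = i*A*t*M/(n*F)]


Apply Faraday's law: m = i*A*t*M / (n*F)
Total charge passed Q = i*A*t = 0.5145*36*72767 = 1347790.374 C
m = Q*M/(n*F) = 1347790.374*61/(3*96485) = 284.03452 g

284.03452 g


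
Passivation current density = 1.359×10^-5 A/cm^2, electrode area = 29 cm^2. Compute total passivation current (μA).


I = i_pass * A, then convert A → μA (×10^6)
I = 1.359×10^-5 * 29 * 10^6 = 394.11 μA

394.11 μA


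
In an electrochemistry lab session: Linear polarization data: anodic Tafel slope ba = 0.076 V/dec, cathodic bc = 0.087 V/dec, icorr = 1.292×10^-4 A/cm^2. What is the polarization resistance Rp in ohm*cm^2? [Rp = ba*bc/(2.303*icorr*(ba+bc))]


Apply the Stern-Geary equation: Rp = ba*bc / (2.303*icorr*(ba+bc))
ba*bc = 0.076*0.087 = 0.006612
ba+bc = 0.163; 2.303*icorr*(ba+bc) = 2.303*1.292×10^-4*0.163 = 4.8500259×10^-5
Rp = 0.006612 / 4.8500259×10^-5 = 136.33 ohm*cm^2

136.33 ohm*cm^2


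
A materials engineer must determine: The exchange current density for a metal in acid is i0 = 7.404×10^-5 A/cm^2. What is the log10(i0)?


i0 = 7.404×10^-5 A/cm^2
log10(i0) = -4.131

-4.131


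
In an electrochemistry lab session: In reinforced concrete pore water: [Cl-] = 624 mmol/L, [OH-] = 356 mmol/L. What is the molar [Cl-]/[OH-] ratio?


Threshold parameter = [Cl-] / [OH-] (molar basis; both in mmol/L, so units cancel)
Ratio = 624 / 356 = 1.75

1.75


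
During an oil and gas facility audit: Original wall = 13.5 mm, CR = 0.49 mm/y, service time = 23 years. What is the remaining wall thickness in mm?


Remaining wall = original − CR × time
t = 13.5 − 0.49*23 = 13.5 − 11.27 = 2.23 mm

2.23 mm


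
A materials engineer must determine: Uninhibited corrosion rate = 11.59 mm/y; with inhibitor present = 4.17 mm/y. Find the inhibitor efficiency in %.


Apply the inhibitor-efficiency definition: IE = (CR_blank − CR_inh)/CR_blank × 100
IE = (11.59 − 4.17) / 11.59 × 100
IE = 7.42 / 11.59 × 100 = 64.0 %

64.0 %


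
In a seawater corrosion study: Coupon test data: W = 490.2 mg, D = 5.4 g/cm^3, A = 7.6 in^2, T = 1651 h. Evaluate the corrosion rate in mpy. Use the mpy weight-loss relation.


Apply the mpy weight-loss relation: CR = 534 * W / (D * A * T)
Numerator: 534 * 490.2 = 261766.8
Denominator: 5.4 * 7.6 * 1651 = 67757.04
CR = 261766.8 / 67757.04 = 3.86332 mpy

3.86332 mpy


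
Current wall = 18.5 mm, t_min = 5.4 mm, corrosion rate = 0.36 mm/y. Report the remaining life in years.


Apply the remaining-life relation: RL = (t_current − t_min) / CR
RL = (18.5 − 5.4) / 0.36 = 13.1 / 0.36 = 36.4 years

36.4 years


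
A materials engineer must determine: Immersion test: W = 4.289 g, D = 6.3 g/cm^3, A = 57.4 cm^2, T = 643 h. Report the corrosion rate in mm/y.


Apply the mm/y weight-loss relation: CR = 87600 * W / (D * A * T)
Numerator: 87600 * 4.289 = 375716.4
Denominator: 6.3 * 57.4 * 643 = 232521.66
CR = 375716.4 / 232521.66 = 1.615834 mm/y

1.615834 mm/y


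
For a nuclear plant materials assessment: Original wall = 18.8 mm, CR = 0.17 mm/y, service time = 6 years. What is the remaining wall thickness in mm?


Remaining wall = original − CR × time
t = 18.8 − 0.17*6 = 18.8 − 1.02 = 17.78 mm

17.78 mm


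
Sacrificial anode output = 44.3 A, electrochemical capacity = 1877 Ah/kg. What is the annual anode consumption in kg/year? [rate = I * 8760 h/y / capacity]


Annual consumption = current * hours per year / capacity
Rate = 44.3 * 8760 / 1877 = 206.7 kg/year

206.7 kg/year


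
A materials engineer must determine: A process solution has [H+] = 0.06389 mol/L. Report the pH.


pH = −log10[H+]
pH = −log10(0.06389) = 1.19

1.19


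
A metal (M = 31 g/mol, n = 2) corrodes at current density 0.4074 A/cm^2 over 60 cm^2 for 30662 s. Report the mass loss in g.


Apply Faraday's law: m = i*A*t*M / (n*F)
Total charge passed Q = i*A*t = 0.4074*60*30662 = 749501.928 C
m = Q*M/(n*F) = 749501.928*31/(2*96485) = 120.40504 g

120.40504 g


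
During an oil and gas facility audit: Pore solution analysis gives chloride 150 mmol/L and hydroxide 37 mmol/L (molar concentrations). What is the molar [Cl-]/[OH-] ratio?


Threshold parameter = [Cl-] / [OH-] (molar basis; both in mmol/L, so units cancel)
Ratio = 150 / 37 = 4.05

4.05


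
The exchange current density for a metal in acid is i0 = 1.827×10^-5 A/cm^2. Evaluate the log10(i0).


i0 = 1.827×10^-5 A/cm^2
log10(i0) = -4.738

-4.738


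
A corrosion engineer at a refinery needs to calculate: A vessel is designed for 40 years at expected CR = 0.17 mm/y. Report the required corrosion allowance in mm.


Corrosion allowance = CR × design life
CA = 0.17 * 40 = 6.8 mm

6.8 mm


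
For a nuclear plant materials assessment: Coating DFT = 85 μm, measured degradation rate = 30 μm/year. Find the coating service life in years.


Service life = thickness / degradation rate
Life = 85 / 30 = 2.8 years

2.8 years


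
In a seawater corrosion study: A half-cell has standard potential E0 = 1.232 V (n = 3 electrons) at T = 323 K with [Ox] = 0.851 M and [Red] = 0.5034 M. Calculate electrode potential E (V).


Apply the Nernst equation: E = E0 + (RT/nF)*ln([Ox]/[Red])
Step 1: RT/nF = 8.314*323/(3*96485) = 0.00927751 V
Step 2: [Ox]/[Red] = 0.851/0.5034 = 1.690505
Step 3: ln(1.690505) = 0.525027
Step 4: correction = 0.00927751 * 0.525027 = 0.0049 V
E = 1.232 + 0.0049 = 1.2369 V

1.2369 V


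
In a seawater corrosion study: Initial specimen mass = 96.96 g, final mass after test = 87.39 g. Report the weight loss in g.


Weight loss = initial − final
WL = 96.96 − 87.39 = 9.57 g

9.57 g


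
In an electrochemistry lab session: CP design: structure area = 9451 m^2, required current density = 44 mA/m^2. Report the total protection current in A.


I = area * current density, then convert mA → A (÷1000)
I = 9451 * 44 / 1000 = 415.84 A

415.84 A


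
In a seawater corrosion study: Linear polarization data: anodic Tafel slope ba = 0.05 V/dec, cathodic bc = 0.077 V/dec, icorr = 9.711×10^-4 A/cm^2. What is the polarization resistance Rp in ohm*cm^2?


Apply the Stern-Geary equation: Rp = ba*bc / (2.303*icorr*(ba+bc))
ba*bc = 0.05*0.077 = 0.00385
ba+bc = 0.127; 2.303*icorr*(ba+bc) = 2.303*9.711×10^-4*0.127 = 2.840283×10^-4
Rp = 0.00385 / 2.840283×10^-4 = 13.55 ohm*cm^2

13.55 ohm*cm^2


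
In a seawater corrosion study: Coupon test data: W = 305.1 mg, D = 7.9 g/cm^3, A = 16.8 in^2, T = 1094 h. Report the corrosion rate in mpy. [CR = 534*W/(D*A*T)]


Apply the mpy weight-loss relation: CR = 534 * W / (D * A * T)
Numerator: 534 * 305.1 = 162923.4
Denominator: 7.9 * 16.8 * 1094 = 145195.68
CR = 162923.4 / 145195.68 = 1.122 mpy

1.122 mpy


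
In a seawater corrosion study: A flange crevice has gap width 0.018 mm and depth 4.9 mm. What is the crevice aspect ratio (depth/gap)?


Aspect ratio = depth / gap
Ratio = 4.9 / 0.018 = 272.2

272.2


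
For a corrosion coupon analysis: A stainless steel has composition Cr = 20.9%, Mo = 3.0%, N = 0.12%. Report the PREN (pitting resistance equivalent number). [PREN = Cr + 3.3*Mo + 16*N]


Apply the PREN formula: PREN = Cr + 3.3*Mo + 16*N
PREN = 20.9 + 3.3*3.0 + 16*0.12
PREN = 20.9 + 9.9 + 1.92 = 32.72

32.72


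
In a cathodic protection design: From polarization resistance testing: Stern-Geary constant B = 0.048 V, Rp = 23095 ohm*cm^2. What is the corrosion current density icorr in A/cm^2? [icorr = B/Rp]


Apply the Stern-Geary relation: icorr = B / Rp
icorr = 0.048 / 23095 = 2.078×10^-6 A/cm^2

2.078×10^-6 A/cm^2


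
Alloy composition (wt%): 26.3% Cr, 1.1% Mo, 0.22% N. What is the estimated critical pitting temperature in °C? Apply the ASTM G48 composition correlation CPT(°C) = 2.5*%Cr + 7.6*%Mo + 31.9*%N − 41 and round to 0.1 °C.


Apply the ASTM G48 empirical CPT estimate: CPT(°C) = 2.5*%Cr + 7.6*%Mo + 31.9*%N − 41
2.5*26.3 = 65.75; 7.6*1.1 = 8.36; 31.9*0.22 = 7.018
CPT = 65.75 + 8.36 + 7.018 − 41 = 40.128 °C
Rounded to 0.1 °C: CPT ≈ 40.1 °C

40.1 °C


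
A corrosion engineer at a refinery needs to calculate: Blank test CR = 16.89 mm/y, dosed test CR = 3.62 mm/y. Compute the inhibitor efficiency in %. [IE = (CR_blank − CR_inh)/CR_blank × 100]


Apply the inhibitor-efficiency definition: IE = (CR_blank − CR_inh)/CR_blank × 100
IE = (16.89 − 3.62) / 16.89 × 100
IE = 13.27 / 16.89 × 100 = 78.6 %

78.6 %


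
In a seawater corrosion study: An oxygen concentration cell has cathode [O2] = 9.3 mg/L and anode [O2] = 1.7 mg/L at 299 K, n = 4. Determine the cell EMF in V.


Apply the Nernst concentration-cell relation: E = (RT/nF)*ln(C_cathode/C_anode)
RT/nF = 8.314*299/(4*96485) = 0.00644112 V
ln(9.3/1.7) = 1.69939
E = 0.00644112 * 1.69939 = 0.01095 V

0.01095 V


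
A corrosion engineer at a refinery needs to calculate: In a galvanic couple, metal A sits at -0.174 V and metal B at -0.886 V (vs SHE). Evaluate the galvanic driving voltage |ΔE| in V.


Driving voltage is the absolute potential difference.
|ΔE| = |-0.174 − (-0.886)| = 0.712 V

0.712 V


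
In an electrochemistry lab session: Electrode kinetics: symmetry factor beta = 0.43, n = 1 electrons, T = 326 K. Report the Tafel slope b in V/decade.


Apply the Tafel slope relation: b = 2.303*R*T/(beta*n*F)
Numerator: 2.303 * 8.314 * 326 = 6241.97
Denominator: 0.43 * 1 * 96485 = 41488.55
b = 6241.97 / 41488.55 = 0.15 V/decade

0.15 V/decade


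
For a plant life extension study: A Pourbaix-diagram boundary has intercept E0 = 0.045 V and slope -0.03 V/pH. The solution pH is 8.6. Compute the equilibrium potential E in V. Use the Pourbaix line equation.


Apply the Pourbaix line equation: E = E0 + slope*pH
E = 0.045 + (-0.03)*8.6 = 0.045 + (-0.258) = -0.213 V
Rounded to 3 decimal places: E = -0.213 V

-0.213 V


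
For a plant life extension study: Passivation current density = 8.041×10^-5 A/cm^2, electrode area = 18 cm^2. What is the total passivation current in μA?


I = i_pass * A, then convert A → μA (×10^6)
I = 8.041×10^-5 * 18 * 10^6 = 1447.38 μA

1447.38 μA


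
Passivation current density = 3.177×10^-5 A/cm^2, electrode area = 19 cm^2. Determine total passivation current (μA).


I = i_pass * A, then convert A → μA (×10^6)
I = 3.177×10^-5 * 19 * 10^6 = 603.63 μA

603.63 μA


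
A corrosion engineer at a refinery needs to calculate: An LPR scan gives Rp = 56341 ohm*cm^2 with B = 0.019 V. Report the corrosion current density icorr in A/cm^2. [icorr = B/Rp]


Apply the Stern-Geary relation: icorr = B / Rp
icorr = 0.019 / 56341 = 3.372×10^-7 A/cm^2

3.372×10^-7 A/cm^2


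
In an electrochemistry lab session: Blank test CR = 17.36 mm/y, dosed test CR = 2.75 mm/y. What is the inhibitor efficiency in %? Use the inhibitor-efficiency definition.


Apply the inhibitor-efficiency definition: IE = (CR_blank − CR_inh)/CR_blank × 100
IE = (17.36 − 2.75) / 17.36 × 100
IE = 14.61 / 17.36 × 100 = 84.2 %

84.2 %


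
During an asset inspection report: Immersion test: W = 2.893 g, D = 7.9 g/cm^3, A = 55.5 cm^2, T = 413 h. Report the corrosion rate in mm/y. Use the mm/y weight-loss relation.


Apply the mm/y weight-loss relation: CR = 87600 * W / (D * A * T)
Numerator: 87600 * 2.893 = 253426.8
Denominator: 7.9 * 55.5 * 413 = 181079.85
CR = 253426.8 / 181079.85 = 1.39953 mm/y

1.39953 mm/y


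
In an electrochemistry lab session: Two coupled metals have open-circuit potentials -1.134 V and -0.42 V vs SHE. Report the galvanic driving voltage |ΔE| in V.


Driving voltage is the absolute potential difference.
|ΔE| = |-1.134 − (-0.42)| = 0.714 V

0.714 V


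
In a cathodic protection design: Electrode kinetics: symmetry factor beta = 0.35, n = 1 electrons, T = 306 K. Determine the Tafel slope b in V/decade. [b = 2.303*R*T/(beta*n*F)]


Apply the Tafel slope relation: b = 2.303*R*T/(beta*n*F)
Numerator: 2.303 * 8.314 * 306 = 5859.03
Denominator: 0.35 * 1 * 96485 = 33769.75
b = 5859.03 / 33769.75 = 0.1735 V/decade

0.1735 V/decade


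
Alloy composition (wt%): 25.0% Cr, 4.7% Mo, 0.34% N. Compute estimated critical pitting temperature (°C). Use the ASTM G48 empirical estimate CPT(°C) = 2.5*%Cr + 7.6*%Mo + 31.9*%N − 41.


Apply the ASTM G48 empirical CPT estimate: CPT(°C) = 2.5*%Cr + 7.6*%Mo + 31.9*%N − 41
2.5*25.0 = 62.5; 7.6*4.7 = 35.72; 31.9*0.34 = 10.846
CPT = 62.5 + 35.72 + 10.846 − 41 = 68.066 °C
Rounded to 0.1 °C: CPT ≈ 68.1 °C

68.1 °C


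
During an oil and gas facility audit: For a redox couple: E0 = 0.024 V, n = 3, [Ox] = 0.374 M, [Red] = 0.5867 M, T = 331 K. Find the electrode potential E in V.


Apply the Nernst equation: E = E0 + (RT/nF)*ln([Ox]/[Red])
Step 1: RT/nF = 8.314*331/(3*96485) = 0.00950729 V
Step 2: [Ox]/[Red] = 0.374/0.5867 = 0.637464
Step 3: ln(0.637464) = -0.450257
Step 4: correction = 0.00950729 * -0.450257 = -0.0043 V
E = 0.024 + -0.0043 = 0.0197 V

0.0197 V


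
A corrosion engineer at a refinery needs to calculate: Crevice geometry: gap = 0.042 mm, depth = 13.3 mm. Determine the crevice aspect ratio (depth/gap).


Aspect ratio = depth / gap
Ratio = 13.3 / 0.042 = 316.7

316.7


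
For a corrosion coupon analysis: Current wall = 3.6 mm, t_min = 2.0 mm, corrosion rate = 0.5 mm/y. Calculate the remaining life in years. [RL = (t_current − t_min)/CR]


Apply the remaining-life relation: RL = (t_current − t_min) / CR
RL = (3.6 − 2.0) / 0.5 = 1.6 / 0.5 = 3.2 years

3.2 years


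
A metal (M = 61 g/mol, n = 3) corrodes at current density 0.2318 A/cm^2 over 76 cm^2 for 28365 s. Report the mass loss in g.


Apply Faraday's law: m = i*A*t*M / (n*F)
Total charge passed Q = i*A*t = 0.2318*76*28365 = 499700.532 C
m = Q*M/(n*F) = 499700.532*61/(3*96485) = 105.3073 g

105.3073 g


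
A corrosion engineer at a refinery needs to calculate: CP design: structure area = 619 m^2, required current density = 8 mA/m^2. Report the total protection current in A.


I = area * current density, then convert mA → A (÷1000)
I = 619 * 8 / 1000 = 4.95 A

4.95 A


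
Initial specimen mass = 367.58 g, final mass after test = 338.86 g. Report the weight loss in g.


Weight loss = initial − final
WL = 367.58 − 338.86 = 28.72 g

28.72 g


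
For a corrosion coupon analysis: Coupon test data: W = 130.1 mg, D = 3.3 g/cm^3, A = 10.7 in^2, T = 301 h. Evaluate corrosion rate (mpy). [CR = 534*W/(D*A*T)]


Apply the mpy weight-loss relation: CR = 534 * W / (D * A * T)
Numerator: 534 * 130.1 = 69473.4
Denominator: 3.3 * 10.7 * 301 = 10628.31
CR = 69473.4 / 10628.31 = 6.53664 mpy

6.53664 mpy


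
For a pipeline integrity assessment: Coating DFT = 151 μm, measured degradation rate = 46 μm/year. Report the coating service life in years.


Service life = thickness / degradation rate
Life = 151 / 46 = 3.3 years

3.3 years


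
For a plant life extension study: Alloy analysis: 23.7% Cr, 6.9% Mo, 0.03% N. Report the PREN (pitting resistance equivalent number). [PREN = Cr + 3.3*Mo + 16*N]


Apply the PREN formula: PREN = Cr + 3.3*Mo + 16*N
PREN = 23.7 + 3.3*6.9 + 16*0.03
PREN = 23.7 + 22.77 + 0.48 = 46.95

46.95


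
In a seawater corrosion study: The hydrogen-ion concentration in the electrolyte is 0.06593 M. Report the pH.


pH = −log10[H+]
pH = −log10(0.06593) = 1.18

1.18


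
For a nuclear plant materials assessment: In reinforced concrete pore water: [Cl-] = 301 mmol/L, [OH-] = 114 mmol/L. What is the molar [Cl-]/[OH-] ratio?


Threshold parameter = [Cl-] / [OH-] (molar basis; both in mmol/L, so units cancel)
Ratio = 301 / 114 = 2.64

2.64


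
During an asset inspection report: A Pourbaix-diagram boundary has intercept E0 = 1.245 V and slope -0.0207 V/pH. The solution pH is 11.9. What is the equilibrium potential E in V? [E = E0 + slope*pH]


Apply the Pourbaix line equation: E = E0 + slope*pH
E = 1.245 + (-0.0207)*11.9 = 1.245 + (-0.24633) = 0.99867 V
Rounded to 4 decimal places: E = 0.9987 V

0.9987 V


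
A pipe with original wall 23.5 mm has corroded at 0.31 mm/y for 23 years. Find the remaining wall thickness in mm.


Remaining wall = original − CR × time
t = 23.5 − 0.31*23 = 23.5 − 7.13 = 16.37 mm

16.37 mm


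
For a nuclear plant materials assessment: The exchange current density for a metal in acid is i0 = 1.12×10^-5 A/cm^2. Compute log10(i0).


i0 = 1.12×10^-5 A/cm^2
log10(i0) = -4.951

-4.951


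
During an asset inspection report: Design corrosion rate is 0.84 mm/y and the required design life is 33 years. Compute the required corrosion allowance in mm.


Corrosion allowance = CR × design life
CA = 0.84 * 33 = 27.72 mm

27.72 mm


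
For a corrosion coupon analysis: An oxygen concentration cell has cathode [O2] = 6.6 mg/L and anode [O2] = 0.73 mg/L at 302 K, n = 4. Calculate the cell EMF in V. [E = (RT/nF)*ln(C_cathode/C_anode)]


Apply the Nernst concentration-cell relation: E = (RT/nF)*ln(C_cathode/C_anode)
RT/nF = 8.314*302/(4*96485) = 0.00650575 V
ln(6.6/0.73) = 2.20178
E = 0.00650575 * 2.20178 = 0.01432 V

0.01432 V


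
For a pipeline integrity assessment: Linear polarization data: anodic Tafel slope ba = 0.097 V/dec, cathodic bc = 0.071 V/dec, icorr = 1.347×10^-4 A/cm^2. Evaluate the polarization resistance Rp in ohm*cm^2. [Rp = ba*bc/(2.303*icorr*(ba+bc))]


Apply the Stern-Geary equation: Rp = ba*bc / (2.303*icorr*(ba+bc))
ba*bc = 0.097*0.071 = 0.006887
ba+bc = 0.168; 2.303*icorr*(ba+bc) = 2.303*1.347×10^-4*0.168 = 5.2115969×10^-5
Rp = 0.006887 / 5.2115969×10^-5 = 132.15 ohm*cm^2

132.15 ohm*cm^2


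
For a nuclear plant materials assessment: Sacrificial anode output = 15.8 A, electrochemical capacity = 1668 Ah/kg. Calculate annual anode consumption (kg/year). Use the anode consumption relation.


Annual consumption = current * hours per year / capacity
Rate = 15.8 * 8760 / 1668 = 83.0 kg/year

83.0 kg/year


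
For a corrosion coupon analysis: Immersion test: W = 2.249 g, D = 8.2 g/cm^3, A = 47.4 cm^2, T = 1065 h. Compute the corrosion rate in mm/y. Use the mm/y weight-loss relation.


Apply the mm/y weight-loss relation: CR = 87600 * W / (D * A * T)
Numerator: 87600 * 2.249 = 197012.4
Denominator: 8.2 * 47.4 * 1065 = 413944.2
CR = 197012.4 / 413944.2 = 0.4759 mm/y

0.4759 mm/y


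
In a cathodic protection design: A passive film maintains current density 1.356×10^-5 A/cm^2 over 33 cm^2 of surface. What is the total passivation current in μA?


I = i_pass * A, then convert A → μA (×10^6)
I = 1.356×10^-5 * 33 * 10^6 = 447.48 μA

447.48 μA


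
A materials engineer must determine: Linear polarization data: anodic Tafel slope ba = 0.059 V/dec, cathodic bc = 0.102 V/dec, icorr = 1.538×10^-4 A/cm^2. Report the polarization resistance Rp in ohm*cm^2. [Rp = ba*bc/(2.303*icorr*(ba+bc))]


Apply the Stern-Geary equation: Rp = ba*bc / (2.303*icorr*(ba+bc))
ba*bc = 0.059*0.102 = 0.006018
ba+bc = 0.161; 2.303*icorr*(ba+bc) = 2.303*1.538×10^-4*0.161 = 5.7026425×10^-5
Rp = 0.006018 / 5.7026425×10^-5 = 105.53 ohm*cm^2

105.53 ohm*cm^2


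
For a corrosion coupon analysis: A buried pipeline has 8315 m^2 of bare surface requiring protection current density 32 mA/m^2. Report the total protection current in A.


I = area * current density, then convert mA → A (÷1000)
I = 8315 * 32 / 1000 = 266.08 A

266.08 A


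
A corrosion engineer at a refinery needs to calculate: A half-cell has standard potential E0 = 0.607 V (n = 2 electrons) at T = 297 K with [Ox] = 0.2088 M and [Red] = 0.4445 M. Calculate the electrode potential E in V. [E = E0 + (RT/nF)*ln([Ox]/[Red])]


Apply the Nernst equation: E = E0 + (RT/nF)*ln([Ox]/[Red])
Step 1: RT/nF = 8.314*297/(2*96485) = 0.01279607 V
Step 2: [Ox]/[Red] = 0.2088/0.4445 = 0.469741
Step 3: ln(0.469741) = -0.755574
Step 4: correction = 0.01279607 * -0.755574 = -0.01 V
E = 0.607 + -0.01 = 0.597 V

0.597 V


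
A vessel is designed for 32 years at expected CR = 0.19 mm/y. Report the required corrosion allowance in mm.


Corrosion allowance = CR × design life
CA = 0.19 * 32 = 6.08 mm

6.08 mm


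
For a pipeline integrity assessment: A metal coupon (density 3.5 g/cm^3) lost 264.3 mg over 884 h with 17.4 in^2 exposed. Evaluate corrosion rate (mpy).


Apply the mpy weight-loss relation: CR = 534 * W / (D * A * T)
Numerator: 534 * 264.3 = 141136.2
Denominator: 3.5 * 17.4 * 884 = 53835.6
CR = 141136.2 / 53835.6 = 2.62161 mpy

2.62161 mpy


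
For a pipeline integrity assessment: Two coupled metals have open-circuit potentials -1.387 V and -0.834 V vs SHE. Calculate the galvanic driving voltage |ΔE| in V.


Driving voltage is the absolute potential difference.
|ΔE| = |-1.387 − (-0.834)| = 0.553 V

0.553 V


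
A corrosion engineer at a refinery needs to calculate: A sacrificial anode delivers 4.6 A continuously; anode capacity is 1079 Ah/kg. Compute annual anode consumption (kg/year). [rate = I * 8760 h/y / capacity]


Annual consumption = current * hours per year / capacity
Rate = 4.6 * 8760 / 1079 = 37.3 kg/year

37.3 kg/year


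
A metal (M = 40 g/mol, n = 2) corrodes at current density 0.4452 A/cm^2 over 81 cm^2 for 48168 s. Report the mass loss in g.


Apply Faraday's law: m = i*A*t*M / (n*F)
Total charge passed Q = i*A*t = 0.4452*81*48168 = 1736995.8816 C
m = Q*M/(n*F) = 1736995.8816*40/(2*96485) = 360.055 g

360.055 g


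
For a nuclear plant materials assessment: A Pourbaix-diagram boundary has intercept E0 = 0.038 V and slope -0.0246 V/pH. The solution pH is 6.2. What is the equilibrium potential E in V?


Apply the Pourbaix line equation: E = E0 + slope*pH
E = 0.038 + (-0.0246)*6.2 = 0.038 + (-0.15252) = -0.11452 V
Rounded to 3 decimal places: E = -0.115 V

-0.115 V


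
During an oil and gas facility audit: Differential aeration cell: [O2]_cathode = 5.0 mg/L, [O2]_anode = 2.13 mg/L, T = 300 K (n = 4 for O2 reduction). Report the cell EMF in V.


Apply the Nernst concentration-cell relation: E = (RT/nF)*ln(C_cathode/C_anode)
RT/nF = 8.314*300/(4*96485) = 0.00646266 V
ln(5.0/2.13) = 0.85332
E = 0.00646266 * 0.85332 = 0.00551 V

0.00551 V


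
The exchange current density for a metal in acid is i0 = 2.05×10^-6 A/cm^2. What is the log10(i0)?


i0 = 2.05×10^-6 A/cm^2
log10(i0) = -5.688

-5.688


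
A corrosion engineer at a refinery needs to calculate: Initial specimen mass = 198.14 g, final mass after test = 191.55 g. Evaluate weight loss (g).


Weight loss = initial − final
WL = 198.14 − 191.55 = 6.59 g

6.59 g


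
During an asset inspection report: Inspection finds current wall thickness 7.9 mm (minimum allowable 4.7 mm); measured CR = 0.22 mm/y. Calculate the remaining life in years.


Apply the remaining-life relation: RL = (t_current − t_min) / CR
RL = (7.9 − 4.7) / 0.22 = 3.2 / 0.22 = 14.5 years

14.5 years


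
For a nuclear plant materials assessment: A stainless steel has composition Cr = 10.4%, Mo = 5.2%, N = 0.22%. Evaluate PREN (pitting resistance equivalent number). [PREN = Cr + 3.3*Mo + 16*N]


Apply the PREN formula: PREN = Cr + 3.3*Mo + 16*N
PREN = 10.4 + 3.3*5.2 + 16*0.22
PREN = 10.4 + 17.16 + 3.52 = 31.08

31.08


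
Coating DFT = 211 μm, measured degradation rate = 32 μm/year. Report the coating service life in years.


Service life = thickness / degradation rate
Life = 211 / 32 = 6.6 years

6.6 years


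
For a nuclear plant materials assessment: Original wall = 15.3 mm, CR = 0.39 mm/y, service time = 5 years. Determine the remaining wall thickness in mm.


Remaining wall = original − CR × time
t = 15.3 − 0.39*5 = 15.3 − 1.95 = 13.35 mm

13.35 mm


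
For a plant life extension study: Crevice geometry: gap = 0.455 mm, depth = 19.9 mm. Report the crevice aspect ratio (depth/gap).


Aspect ratio = depth / gap
Ratio = 19.9 / 0.455 = 43.7

43.7


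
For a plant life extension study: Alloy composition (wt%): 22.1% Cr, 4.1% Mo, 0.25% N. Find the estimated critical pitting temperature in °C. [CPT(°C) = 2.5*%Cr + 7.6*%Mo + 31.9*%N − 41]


Apply the ASTM G48 empirical CPT estimate: CPT(°C) = 2.5*%Cr + 7.6*%Mo + 31.9*%N − 41
2.5*22.1 = 55.25; 7.6*4.1 = 31.16; 31.9*0.25 = 7.975
CPT = 55.25 + 31.16 + 7.975 − 41 = 53.385 °C
Rounded to 0.1 °C: CPT ≈ 53.4 °C

53.4 °C


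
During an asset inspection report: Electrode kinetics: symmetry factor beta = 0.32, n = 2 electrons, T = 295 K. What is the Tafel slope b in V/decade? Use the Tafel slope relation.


Apply the Tafel slope relation: b = 2.303*R*T/(beta*n*F)
Numerator: 2.303 * 8.314 * 295 = 5648.41
Denominator: 0.32 * 2 * 96485 = 61750.4
b = 5648.41 / 61750.4 = 0.091 V/decade

0.091 V/decade


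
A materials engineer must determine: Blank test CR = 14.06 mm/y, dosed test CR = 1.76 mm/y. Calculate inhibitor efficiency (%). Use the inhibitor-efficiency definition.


Apply the inhibitor-efficiency definition: IE = (CR_blank − CR_inh)/CR_blank × 100
IE = (14.06 − 1.76) / 14.06 × 100
IE = 12.3 / 14.06 × 100 = 87.5 %

87.5 %


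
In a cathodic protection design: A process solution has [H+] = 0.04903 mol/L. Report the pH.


pH = −log10[H+]
pH = −log10(0.04903) = 1.31

1.31


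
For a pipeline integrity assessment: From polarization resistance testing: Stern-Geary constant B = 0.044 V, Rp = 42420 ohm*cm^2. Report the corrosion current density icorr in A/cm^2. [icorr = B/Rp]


Apply the Stern-Geary relation: icorr = B / Rp
icorr = 0.044 / 42420 = 1.037×10^-6 A/cm^2

1.037×10^-6 A/cm^2


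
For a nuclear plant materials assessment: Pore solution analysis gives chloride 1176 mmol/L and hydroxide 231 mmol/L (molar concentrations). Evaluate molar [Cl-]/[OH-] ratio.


Threshold parameter = [Cl-] / [OH-] (molar basis; both in mmol/L, so units cancel)
Ratio = 1176 / 231 = 5.09

5.09


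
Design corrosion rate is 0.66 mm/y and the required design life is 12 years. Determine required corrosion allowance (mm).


Corrosion allowance = CR × design life
CA = 0.66 * 12 = 7.92 mm

7.92 mm


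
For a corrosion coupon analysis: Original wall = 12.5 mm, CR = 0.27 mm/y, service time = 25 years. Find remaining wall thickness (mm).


Remaining wall = original − CR × time
t = 12.5 − 0.27*25 = 12.5 − 6.75 = 5.75 mm

5.75 mm


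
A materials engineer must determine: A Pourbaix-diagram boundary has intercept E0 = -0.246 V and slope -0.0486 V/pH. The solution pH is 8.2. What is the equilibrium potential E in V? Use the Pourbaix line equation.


Apply the Pourbaix line equation: E = E0 + slope*pH
E = -0.246 + (-0.0486)*8.2 = -0.246 + (-0.39852) = -0.64452 V
Rounded to 4 decimal places: E = -0.6445 V

-0.6445 V


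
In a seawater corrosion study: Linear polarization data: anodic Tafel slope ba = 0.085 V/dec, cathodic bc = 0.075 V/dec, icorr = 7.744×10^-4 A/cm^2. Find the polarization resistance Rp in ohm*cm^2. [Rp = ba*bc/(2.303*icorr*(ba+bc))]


Apply the Stern-Geary equation: Rp = ba*bc / (2.303*icorr*(ba+bc))
ba*bc = 0.085*0.075 = 0.006375
ba+bc = 0.16; 2.303*icorr*(ba+bc) = 2.303*7.744×10^-4*0.16 = 2.8535091×10^-4
Rp = 0.006375 / 2.8535091×10^-4 = 22.34 ohm*cm^2

22.34 ohm*cm^2


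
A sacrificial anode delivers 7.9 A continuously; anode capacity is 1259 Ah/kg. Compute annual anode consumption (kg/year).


Annual consumption = current * hours per year / capacity
Rate = 7.9 * 8760 / 1259 = 55.0 kg/year

55.0 kg/year


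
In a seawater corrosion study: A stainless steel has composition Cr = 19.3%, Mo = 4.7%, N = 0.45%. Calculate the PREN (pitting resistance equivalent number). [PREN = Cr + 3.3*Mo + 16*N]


Apply the PREN formula: PREN = Cr + 3.3*Mo + 16*N
PREN = 19.3 + 3.3*4.7 + 16*0.45
PREN = 19.3 + 15.51 + 7.2 = 42.01

42.01


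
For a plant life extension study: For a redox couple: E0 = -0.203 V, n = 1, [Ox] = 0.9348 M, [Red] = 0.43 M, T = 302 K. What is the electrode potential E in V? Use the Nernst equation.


Apply the Nernst equation: E = E0 + (RT/nF)*ln([Ox]/[Red])
Step 1: RT/nF = 8.314*302/(1*96485) = 0.02602299 V
Step 2: [Ox]/[Red] = 0.9348/0.43 = 2.173953
Step 3: ln(2.173953) = 0.776547
Step 4: correction = 0.02602299 * 0.776547 = 0.02 V
E = -0.203 + 0.02 = -0.183 V

-0.183 V


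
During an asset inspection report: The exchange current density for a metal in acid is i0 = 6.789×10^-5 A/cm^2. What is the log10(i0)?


i0 = 6.789×10^-5 A/cm^2
log10(i0) = -4.168

-4.168


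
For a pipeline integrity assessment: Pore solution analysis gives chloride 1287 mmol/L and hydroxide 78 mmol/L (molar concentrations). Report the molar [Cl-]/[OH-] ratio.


Threshold parameter = [Cl-] / [OH-] (molar basis; both in mmol/L, so units cancel)
Ratio = 1287 / 78 = 16.5

16.5


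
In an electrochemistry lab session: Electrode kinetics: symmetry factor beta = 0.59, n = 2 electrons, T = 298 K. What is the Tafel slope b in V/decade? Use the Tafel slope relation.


Apply the Tafel slope relation: b = 2.303*R*T/(beta*n*F)
Numerator: 2.303 * 8.314 * 298 = 5705.85
Denominator: 0.59 * 2 * 96485 = 113852.3
b = 5705.85 / 113852.3 = 0.05 V/decade

0.05 V/decade


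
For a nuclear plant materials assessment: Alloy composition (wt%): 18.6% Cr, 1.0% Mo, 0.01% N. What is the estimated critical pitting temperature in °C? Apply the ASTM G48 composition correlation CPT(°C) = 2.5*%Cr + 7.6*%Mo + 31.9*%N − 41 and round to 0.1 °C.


Apply the ASTM G48 empirical CPT estimate: CPT(°C) = 2.5*%Cr + 7.6*%Mo + 31.9*%N − 41
2.5*18.6 = 46.5; 7.6*1.0 = 7.6; 31.9*0.01 = 0.319
CPT = 46.5 + 7.6 + 0.319 − 41 = 13.419 °C
Rounded to 0.1 °C: CPT ≈ 13.4 °C

13.4 °C
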